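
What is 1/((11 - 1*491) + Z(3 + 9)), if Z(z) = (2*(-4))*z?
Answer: -1/576 ≈ -0.0017361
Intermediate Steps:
Z(z) = -8*z
1/((11 - 1*491) + Z(3 + 9)) = 1/((11 - 1*491) - 8*(3 + 9)) = 1/((11 - 491) - 8*12) = 1/(-480 - 96) = 1/(-576) = -1/576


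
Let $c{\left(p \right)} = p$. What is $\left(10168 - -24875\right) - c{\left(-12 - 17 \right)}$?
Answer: $35072$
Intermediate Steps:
$\left(10168 - -24875\right) - c{\left(-12 - 17 \right)} = \left(10168 - -24875\right) - \left(-12 - 17\right) = \left(10168 + 24875\right) - \left(-12 - 17\right) = 35043 - -29 = 35043 + 29 = 35072$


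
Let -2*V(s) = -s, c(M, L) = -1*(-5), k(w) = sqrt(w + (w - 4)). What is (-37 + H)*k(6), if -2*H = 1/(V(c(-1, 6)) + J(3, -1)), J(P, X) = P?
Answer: -816*sqrt(2)/11 ≈ -104.91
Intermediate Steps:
k(w) = sqrt(-4 + 2*w) (k(w) = sqrt(w + (-4 + w)) = sqrt(-4 + 2*w))
c(M, L) = 5
V(s) = s/2 (V(s) = -(-1)*s/2 = s/2)
H = -1/11 (H = -1/(2*((1/2)*5 + 3)) = -1/(2*(5/2 + 3)) = -1/(2*11/2) = -1/2*2/11 = -1/11 ≈ -0.090909)
(-37 + H)*k(6) = (-37 - 1/11)*sqrt(-4 + 2*6) = -408*sqrt(-4 + 12)/11 = -816*sqrt(2)/11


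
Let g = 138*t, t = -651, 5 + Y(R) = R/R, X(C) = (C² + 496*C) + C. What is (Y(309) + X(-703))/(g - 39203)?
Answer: -144814/129041 ≈ -1.1222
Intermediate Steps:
X(C) = C² + 497*C
Y(R) = -4 (Y(R) = -5 + R/R = -5 + 1 = -4)
g = -89838 (g = 138*(-651) = -89838)
(Y(309) + X(-703))/(g - 39203) = (-4 - 703*(497 - 703))/(-89838 - 39203) = (-4 - 703*(-206))/(-129041) = (-4 + 144818)*(-1/129041) = 144814*(-1/129041) = -144814/129041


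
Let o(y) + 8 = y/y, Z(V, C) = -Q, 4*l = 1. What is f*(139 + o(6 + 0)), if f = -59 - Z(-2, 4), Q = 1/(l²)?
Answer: -5676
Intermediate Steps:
l = ¼ (l = (¼)*1 = ¼ ≈ 0.25000)
Q = 16 (Q = 1/((¼)²) = 1/(1/16) = 16)
Z(V, C) = -16 (Z(V, C) = -1*16 = -16)
o(y) = -7 (o(y) = -8 + y/y = -8 + 1 = -7)
f = -43 (f = -59 - 1*(-16) = -59 + 16 = -43)
f*(139 + o(6 + 0)) = -43*(139 - 7) = -43*132 = -5676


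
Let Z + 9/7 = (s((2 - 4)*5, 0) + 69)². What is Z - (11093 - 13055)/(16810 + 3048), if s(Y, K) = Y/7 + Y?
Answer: 1611981503/486521 ≈ 3313.3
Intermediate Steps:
s(Y, K) = 8*Y/7 (s(Y, K) = Y/7 + Y = 8*Y/7)
Z = 162346/49 (Z = -9/7 + (8*((2 - 4)*5)/7 + 69)² = -9/7 + (8*(-2*5)/7 + 69)² = -9/7 + ((8/7)*(-10) + 69)² = -9/7 + (-80/7 + 69)² = -9/7 + (403/7)² = -9/7 + 162409/49 = 162346/49 ≈ 3313.2)
Z - (11093 - 13055)/(16810 + 3048) = 162346/49 - (11093 - 13055)/(16810 + 3048) = 162346/49 - (-1962)/19858 = 162346/49 - 1*(-981/9929) = 162346/49 + 981/9929 = 1611981503/486521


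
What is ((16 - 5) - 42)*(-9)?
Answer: 279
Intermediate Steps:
((16 - 5) - 42)*(-9) = (11 - 42)*(-9) = -31*(-9) = 279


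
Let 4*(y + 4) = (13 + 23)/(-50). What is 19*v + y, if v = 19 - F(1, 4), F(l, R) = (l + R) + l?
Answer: 12141/50 ≈ 242.82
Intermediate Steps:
F(l, R) = R + 2*l (F(l, R) = (R + l) + l = R + 2*l)
y = -209/50 (y = -4 + ((13 + 23)/(-50))/4 = -4 + (36*(-1/50))/4 = -4 + (¼)*(-18/25) = -4 - 9/50 = -209/50 ≈ -4.1800)
v = 13 (v = 19 - (4 + 2*1) = 19 - (4 + 2) = 19 - 1*6 = 19 - 6 = 13)
19*v + y = 19*13 - 209/50 = 247 - 209/50 = 12141/50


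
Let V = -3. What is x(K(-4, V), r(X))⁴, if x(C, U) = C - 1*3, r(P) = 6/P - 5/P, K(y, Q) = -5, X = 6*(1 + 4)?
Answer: 4096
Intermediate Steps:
X = 30 (X = 6*5 = 30)
r(P) = 1/P
x(C, U) = -3 + C (x(C, U) = C - 3 = -3 + C)
x(K(-4, V), r(X))⁴ = (-3 - 5)⁴ = (-8)⁴ = 4096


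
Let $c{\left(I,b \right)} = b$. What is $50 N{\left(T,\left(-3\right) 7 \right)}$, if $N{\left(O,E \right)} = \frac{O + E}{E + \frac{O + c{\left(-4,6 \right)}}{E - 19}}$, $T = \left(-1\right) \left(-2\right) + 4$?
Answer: $\frac{2500}{71} \approx 35.211$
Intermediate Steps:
$T = 6$ ($T = 2 + 4 = 6$)
$N{\left(O,E \right)} = \frac{E + O}{E + \frac{6 + O}{-19 + E}}$ ($N{\left(O,E \right)} = \frac{O + E}{E + \frac{O + 6}{E - 19}} = \frac{E + O}{E + \frac{6 + O}{-19 + E}}$)
$50 N{\left(T,\left(-3\right) 7 \right)} = 50 \frac{\left(\left(-3\right) 7\right)^{2} - 19 \left(\left(-3\right) 7\right) - 114 + \left(-3\right) 7 \cdot 6}{6 + 6 + \left(\left(-3\right) 7\right)^{2} - 19 \left(\left(-3\right) 7\right)} = 50 \frac{\left(-21\right)^{2} - -399 - 114 - 126}{6 + 6 + \left(-21\right)^{2} - -399} = 50 \frac{441 + 399 - 114 - 126}{6 + 6 + 441 + 399} = 50 \cdot \frac{1}{852} \cdot 600 = 50 \cdot \frac{50}{71} = \frac{2500}{71}$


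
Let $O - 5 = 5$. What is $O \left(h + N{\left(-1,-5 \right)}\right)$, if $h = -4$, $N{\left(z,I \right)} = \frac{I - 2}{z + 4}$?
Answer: $- \frac{190}{3} \approx -63.333$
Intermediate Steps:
$N{\left(z,I \right)} = \frac{-2 + I}{4 + z}$
$O = 10$ ($O = 5 + 5 = 10$)
$O \left(h + N{\left(-1,-5 \right)}\right) = 10 \left(-4 + \frac{-2 - 5}{4 - 1}\right) = 10 \left(-4 + \frac{1}{3} \left(-7\right)\right) = 10 \left(-4 - \frac{7}{3}\right) = 10 \left(- \frac{19}{3}\right) = - \frac{190}{3}$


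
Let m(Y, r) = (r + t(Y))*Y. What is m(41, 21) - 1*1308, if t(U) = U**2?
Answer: 68474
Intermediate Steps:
m(Y, r) = Y*(r + Y**2) (m(Y, r) = (r + Y**2)*Y = Y*(r + Y**2))
m(41, 21) - 1*1308 = 41*(21 + 41**2) - 1*1308 = 41*(21 + 1681) - 1308 = 41*1702 - 1308 = 69782 - 1308 = 68474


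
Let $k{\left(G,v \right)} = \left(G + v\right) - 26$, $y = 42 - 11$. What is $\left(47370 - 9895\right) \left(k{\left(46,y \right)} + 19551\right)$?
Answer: $734584950$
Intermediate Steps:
$y = 31$ ($y = 42 - 11 = 31$)
$k{\left(G,v \right)} = -26 + G + v$
$\left(47370 - 9895\right) \left(k{\left(46,y \right)} + 19551\right) = \left(47370 - 9895\right) \left(\left(-26 + 46 + 31\right) + 19551\right) = 37475 \left(51 + 19551\right) = 37475 \cdot 19602 = 734584950$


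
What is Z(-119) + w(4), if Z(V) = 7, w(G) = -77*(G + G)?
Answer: -609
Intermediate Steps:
w(G) = -154*G
Z(-119) + w(4) = 7 - 154*4 = 7 - 616 = -609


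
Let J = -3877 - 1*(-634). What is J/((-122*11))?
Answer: 3243/1342 ≈ 2.4165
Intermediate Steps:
J = -3243 (J = -3877 + 634 = -3243)
J/((-122*11)) = -3243/((-122*11)) = -3243/(-1342) = -3243*(-1/1342) = 3243/1342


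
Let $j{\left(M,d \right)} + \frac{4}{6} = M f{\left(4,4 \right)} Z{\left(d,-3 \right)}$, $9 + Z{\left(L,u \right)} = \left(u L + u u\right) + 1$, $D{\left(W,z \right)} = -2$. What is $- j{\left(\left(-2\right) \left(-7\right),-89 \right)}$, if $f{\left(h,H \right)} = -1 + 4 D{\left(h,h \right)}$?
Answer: $\frac{101306}{3} \approx 33769.0$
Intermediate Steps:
$Z{\left(L,u \right)} = -8 + u^{2} + L u$ ($Z{\left(L,u \right)} = -9 + \left(\left(u L + u u\right) + 1\right) = -9 + \left(\left(L u + u^{2}\right) + 1\right) = -9 + \left(\left(u^{2} + L u\right) + 1\right) = -9 + \left(1 + u^{2} + L u\right) = -8 + u^{2} + L u$)
$f{\left(h,H \right)} = -9$ ($f{\left(h,H \right)} = -1 + 4 \left(-2\right) = -1 - 8 = -9$)
$j{\left(M,d \right)} = - \frac{2}{3} - 9 M \left(1 - 3 d\right)$ ($j{\left(M,d \right)} = - \frac{2}{3} + M \left(-9\right) \left(-8 + \left(-3\right)^{2} + d \left(-3\right)\right) = - \frac{2}{3} + - 9 M \left(-8 + 9 - 3 d\right) = - \frac{2}{3} + - 9 M \left(1 - 3 d\right) = - \frac{2}{3} - 9 M \left(1 - 3 d\right)$)
$- j{\left(\left(-2\right) \left(-7\right),-89 \right)} = - (- \frac{2}{3} - 9 \left(\left(-2\right) \left(-7\right)\right) + 27 \left(\left(-2\right) \left(-7\right)\right) \left(-89\right)) = - (- \frac{2}{3} - 126 + 27 \cdot 14 \left(-89\right)) = - (- \frac{2}{3} - 126 - 33642) = \left(-1\right) \left(- \frac{101306}{3}\right) = \frac{101306}{3}$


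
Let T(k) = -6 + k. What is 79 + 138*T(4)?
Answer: -197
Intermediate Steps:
79 + 138*T(4) = 79 + 138*(-6 + 4) = 79 + 138*(-2) = 79 - 276 = -197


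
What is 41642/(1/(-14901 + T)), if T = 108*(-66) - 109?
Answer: -921870596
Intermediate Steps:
T = -7237 (T = -7128 - 109 = -7237)
41642/(1/(-14901 + T)) = 41642/(1/(-14901 - 7237)) = 41642/(1/(-22138)) = 41642/(-1/22138) = 41642*(-22138) = -921870596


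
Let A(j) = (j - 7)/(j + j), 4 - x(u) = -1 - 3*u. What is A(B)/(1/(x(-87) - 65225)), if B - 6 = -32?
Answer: -166221/4 ≈ -41555.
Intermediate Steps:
x(u) = 5 + 3*u (x(u) = 4 - (-1 - 3*u) = 4 + (1 + 3*u) = 5 + 3*u)
B = -26 (B = 6 - 32 = -26)
A(j) = (-7 + j)/(2*j) (A(j) = (-7 + j)/((2*j)) = (1/(2*j))*(-7 + j) = (-7 + j)/(2*j))
A(B)/(1/(x(-87) - 65225)) = ((½)*(-7 - 26)/(-26))/(1/((5 + 3*(-87)) - 65225)) = ((½)*(-1/26)*(-33))/(1/((5 - 261) - 65225)) = 33/(52*(1/(-256 - 65225))) = 33/(52*(1/(-65481))) = 33/(52*(-1/65481)) = (33/52)*(-65481) = -166221/4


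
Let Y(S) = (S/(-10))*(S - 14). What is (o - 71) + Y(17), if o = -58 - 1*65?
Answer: -1991/10 ≈ -199.10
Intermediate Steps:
o = -123 (o = -58 - 65 = -123)
Y(S) = -S*(-14 + S)/10 (Y(S) = (S*(-⅒))*(-14 + S) = (-S/10)*(-14 + S) = -S*(-14 + S)/10)
(o - 71) + Y(17) = (-123 - 71) + (⅒)*17*(14 - 1*17) = -194 + (⅒)*17*(14 - 17) = -194 + (⅒)*17*(-3) = -194 - 51/10 = -1991/10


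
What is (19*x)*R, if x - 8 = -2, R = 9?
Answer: 1026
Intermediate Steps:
x = 6 (x = 8 - 2 = 6)
(19*x)*R = (19*6)*9 = 114*9 = 1026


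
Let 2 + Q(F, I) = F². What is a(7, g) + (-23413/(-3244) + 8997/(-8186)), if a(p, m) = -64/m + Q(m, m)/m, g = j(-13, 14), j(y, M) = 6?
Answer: 14847815/13277692 ≈ 1.1183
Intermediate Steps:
Q(F, I) = -2 + F²
g = 6
a(p, m) = -64/m + (-2 + m²)/m
a(7, g) + (-23413/(-3244) + 8997/(-8186)) = (6 - 66/6) + (-23413/(-3244) + 8997/(-8186)) = (6 - 66*⅙) + (-23413*(-1/3244) + 8997*(-1/8186)) = (6 - 11) + (23413/3244 - 8997/8186) = -5 + 81236275/13277692 = 14847815/13277692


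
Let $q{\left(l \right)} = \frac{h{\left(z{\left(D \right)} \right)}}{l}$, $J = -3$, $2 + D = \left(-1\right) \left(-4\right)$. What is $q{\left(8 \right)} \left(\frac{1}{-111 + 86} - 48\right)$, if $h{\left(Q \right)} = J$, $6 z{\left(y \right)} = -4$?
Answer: $\frac{3603}{200} \approx 18.015$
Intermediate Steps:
$D = 2$ ($D = -2 - -4 = -2 + 4 = 2$)
$z{\left(y \right)} = - \frac{2}{3}$ ($z{\left(y \right)} = \frac{1}{6} \left(-4\right) = - \frac{2}{3}$)
$h{\left(Q \right)} = -3$
$q{\left(l \right)} = - \frac{3}{l}$
$q{\left(8 \right)} \left(\frac{1}{-111 + 86} - 48\right) = - \frac{3}{8} \left(\frac{1}{-111 + 86} - 48\right) = \left(-3\right) \frac{1}{8} \left(\frac{1}{-25} - 48\right) = - \frac{3 \left(- \frac{1}{25} - 48\right)}{8} = \left(- \frac{3}{8}\right) \left(- \frac{1201}{25}\right) = \frac{3603}{200}$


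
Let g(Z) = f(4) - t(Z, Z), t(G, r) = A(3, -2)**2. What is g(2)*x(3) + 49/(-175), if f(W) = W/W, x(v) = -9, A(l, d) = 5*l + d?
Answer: 37793/25 ≈ 1511.7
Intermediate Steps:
A(l, d) = d + 5*l
t(G, r) = 169 (t(G, r) = (-2 + 5*3)**2 = (-2 + 15)**2 = 13**2 = 169)
f(W) = 1
g(Z) = -168 (g(Z) = 1 - 1*169 = 1 - 169 = -168)
g(2)*x(3) + 49/(-175) = -168*(-9) + 49/(-175) = 1512 + 49*(-1/175) = 1512 - 7/25 = 37793/25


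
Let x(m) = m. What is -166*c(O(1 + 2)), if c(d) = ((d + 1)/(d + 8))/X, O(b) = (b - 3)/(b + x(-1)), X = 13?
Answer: -83/52 ≈ -1.5962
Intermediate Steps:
O(b) = (-3 + b)/(-1 + b) (O(b) = (b - 3)/(b - 1) = (-3 + b)/(-1 + b))
c(d) = (1 + d)/(13*(8 + d)) (c(d) = ((d + 1)/(d + 8))/13 = ((1 + d)/(8 + d))*(1/13) = (1 + d)/(13*(8 + d)))
-166*c(O(1 + 2)) = -166*(1 + (-3 + (1 + 2))/(-1 + (1 + 2)))/(13*(8 + (-3 + (1 + 2))/(-1 + (1 + 2)))) = -166*(1 + (-3 + 3)/(-1 + 3))/(13*(8 + (-3 + 3)/(-1 + 3))) = -166*(1 + 0/2)/(13*(8 + 0/2)) = -166*(1 + (½)*0)/(13*(8 + (½)*0)) = -166*(1 + 0)/(13*(8 + 0)) = -166/(13*8) = -166*1/104 = -83/52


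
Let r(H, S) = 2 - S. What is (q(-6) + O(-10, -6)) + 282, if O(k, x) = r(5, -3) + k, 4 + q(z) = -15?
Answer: 258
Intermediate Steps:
q(z) = -19 (q(z) = -4 - 15 = -19)
O(k, x) = 5 + k (O(k, x) = (2 - 1*(-3)) + k = (2 + 3) + k = 5 + k)
(q(-6) + O(-10, -6)) + 282 = (-19 + (5 - 10)) + 282 = (-19 - 5) + 282 = -24 + 282 = 258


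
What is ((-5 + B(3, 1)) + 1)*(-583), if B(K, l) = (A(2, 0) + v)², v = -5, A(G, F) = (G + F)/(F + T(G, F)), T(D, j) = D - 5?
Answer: -147499/9 ≈ -16389.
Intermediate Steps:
T(D, j) = -5 + D
A(G, F) = (F + G)/(-5 + F + G) (A(G, F) = (G + F)/(F + (-5 + G)) = (F + G)/(-5 + F + G))
B(K, l) = 289/9 (B(K, l) = ((0 + 2)/(-5 + 0 + 2) - 5)² = (2/(-3) - 5)² = (-⅓*2 - 5)² = (-⅔ - 5)² = (-17/3)² = 289/9)
((-5 + B(3, 1)) + 1)*(-583) = ((-5 + 289/9) + 1)*(-583) = (244/9 + 1)*(-583) = (253/9)*(-583) = -147499/9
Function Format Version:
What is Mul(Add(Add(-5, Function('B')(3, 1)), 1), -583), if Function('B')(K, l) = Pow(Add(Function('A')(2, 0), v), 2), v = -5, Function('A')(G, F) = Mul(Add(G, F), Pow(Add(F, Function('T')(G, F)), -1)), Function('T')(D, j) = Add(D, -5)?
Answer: Rational(-147499, 9) ≈ -16389.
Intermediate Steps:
Function('T')(D, j) = Add(-5, D)
Function('A')(G, F) = Mul(Pow(Add(-5, F, G), -1), Add(F, G)) (Function('A')(G, F) = Mul(Add(G, F), Pow(Add(F, Add(-5, G)), -1)) = Mul(Add(F, G), Pow(Add(-5, F, G), -1)) = Mul(Pow(Add(-5, F, G), -1), Add(F, G)))
Function('B')(K, l) = Rational(289, 9) (Function('B')(K, l) = Pow(Add(Mul(Pow(Add(-5, 0, 2), -1), Add(0, 2)), -5), 2) = Pow(Add(Mul(Pow(-3, -1), 2), -5), 2) = Pow(Add(Mul(Rational(-1, 3), 2), -5), 2) = Pow(Add(Rational(-2, 3), -5), 2) = Pow(Rational(-17, 3), 2) = Rational(289, 9))
Mul(Add(Add(-5, Function('B')(3, 1)), 1), -583) = Mul(Add(Add(-5, Rational(289, 9)), 1), -583) = Mul(Add(Rational(244, 9), 1), -583) = Mul(Rational(253, 9), -583) = Rational(-147499, 9)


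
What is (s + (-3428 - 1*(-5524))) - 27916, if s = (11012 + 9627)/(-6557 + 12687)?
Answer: -158255961/6130 ≈ -25817.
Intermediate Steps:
s = 20639/6130 ≈ 3.3669
(s + (-3428 - 1*(-5524))) - 27916 = (20639/6130 + (-3428 - 1*(-5524))) - 27916 = (20639/6130 + (-3428 + 5524)) - 27916 = (20639/6130 + 2096) - 27916 = 12869119/6130 - 27916 = -158255961/6130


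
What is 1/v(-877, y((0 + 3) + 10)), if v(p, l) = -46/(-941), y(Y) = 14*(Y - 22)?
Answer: 941/46 ≈ 20.457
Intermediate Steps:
y(Y) = -308 + 14*Y (y(Y) = 14*(-22 + Y) = -308 + 14*Y)
v(p, l) = 46/941 (v(p, l) = -46*(-1/941) = 46/941)
1/v(-877, y((0 + 3) + 10)) = 1/(46/941) = 941/46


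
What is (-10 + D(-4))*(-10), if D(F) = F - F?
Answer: 100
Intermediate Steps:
D(F) = 0
(-10 + D(-4))*(-10) = (-10 + 0)*(-10) = -10*(-10) = 100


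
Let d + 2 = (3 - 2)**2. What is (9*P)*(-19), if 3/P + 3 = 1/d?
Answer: 513/4 ≈ 128.25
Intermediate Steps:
d = -1 (d = -2 + (3 - 2)**2 = -2 + 1**2 = -2 + 1 = -1)
P = -3/4 (P = 3/(-3 + 1/(-1)) = 3/(-3 - 1) = 3/(-4) = 3*(-1/4) = -3/4 ≈ -0.75000)
(9*P)*(-19) = (9*(-3/4))*(-19) = -27/4*(-19) = 513/4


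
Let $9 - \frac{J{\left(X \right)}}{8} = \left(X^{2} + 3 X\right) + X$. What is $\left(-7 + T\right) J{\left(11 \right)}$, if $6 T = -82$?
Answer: $25792$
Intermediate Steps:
$T = - \frac{41}{3}$ ($T = \frac{1}{6} \left(-82\right) = - \frac{41}{3} \approx -13.667$)
$J{\left(X \right)} = 72 - 32 X - 8 X^{2}$ ($J{\left(X \right)} = 72 - 8 \left(\left(X^{2} + 3 X\right) + X\right) = 72 - 8 \left(X^{2} + 4 X\right) = 72 - \left(8 X^{2} + 32 X\right) = 72 - 32 X - 8 X^{2}$)
$\left(-7 + T\right) J{\left(11 \right)} = \left(-7 - \frac{41}{3}\right) \left(72 - 352 - 8 \cdot 11^{2}\right) = - \frac{62 \left(72 - 352 - 968\right)}{3} = \left(- \frac{62}{3}\right) \left(-1248\right) = 25792$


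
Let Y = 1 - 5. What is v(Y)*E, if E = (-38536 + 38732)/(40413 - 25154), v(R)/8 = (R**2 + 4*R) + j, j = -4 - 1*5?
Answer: -14112/15259 ≈ -0.92483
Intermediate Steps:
j = -9 (j = -4 - 5 = -9)
Y = -4
v(R) = -72 + 8*R**2 + 32*R (v(R) = 8*((R**2 + 4*R) - 9) = 8*(-9 + R**2 + 4*R) = -72 + 8*R**2 + 32*R)
E = 196/15259 ≈ 0.012845
v(Y)*E = (-72 + 8*(-4)**2 + 32*(-4))*(196/15259) = (-72 + 8*16 - 128)*(196/15259) = (-72 + 128 - 128)*(196/15259) = -72*196/15259 = -14112/15259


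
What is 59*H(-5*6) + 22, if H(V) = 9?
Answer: 553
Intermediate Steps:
59*H(-5*6) + 22 = 59*9 + 22 = 531 + 22 = 553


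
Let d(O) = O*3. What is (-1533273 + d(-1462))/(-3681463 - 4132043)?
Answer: 512553/2604502 ≈ 0.19679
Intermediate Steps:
d(O) = 3*O
(-1533273 + d(-1462))/(-3681463 - 4132043) = (-1533273 + 3*(-1462))/(-3681463 - 4132043) = (-1533273 - 4386)/(-7813506) = -1537659*(-1/7813506) = 512553/2604502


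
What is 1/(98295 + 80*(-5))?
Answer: 1/97895 ≈ 1.0215e-5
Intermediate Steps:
1/(98295 + 80*(-5)) = 1/(98295 - 400) = 1/97895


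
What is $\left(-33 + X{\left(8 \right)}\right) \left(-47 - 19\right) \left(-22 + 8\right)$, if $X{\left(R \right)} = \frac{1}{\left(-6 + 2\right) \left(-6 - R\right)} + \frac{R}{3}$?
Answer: $- \frac{56023}{2} \approx -28012.0$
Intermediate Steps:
$X{\left(R \right)} = - \frac{1}{4 \left(-6 - R\right)} + \frac{R}{3}$ ($X{\left(R \right)} = \frac{1}{\left(-4\right) \left(-6 - R\right)} + R \frac{1}{3} = - \frac{1}{4 \left(-6 - R\right)} + \frac{R}{3}$)
$\left(-33 + X{\left(8 \right)}\right) \left(-47 - 19\right) \left(-22 + 8\right) = \left(-33 + \frac{3 + 4 \cdot 8^{2} + 24 \cdot 8}{12 \left(6 + 8\right)}\right) \left(-47 - 19\right) \left(-22 + 8\right) = \left(-33 + \frac{3 + 4 \cdot 64 + 192}{12 \cdot 14}\right) \left(\left(-66\right) \left(-14\right)\right) = \left(-33 + \frac{1}{12} \cdot \frac{1}{14} \left(3 + 256 + 192\right)\right) 924 = \left(-33 + \frac{1}{12} \cdot \frac{1}{14} \cdot 451\right) 924 = \left(-33 + \frac{451}{168}\right) 924 = \left(- \frac{5093}{168}\right) 924 = - \frac{56023}{2}$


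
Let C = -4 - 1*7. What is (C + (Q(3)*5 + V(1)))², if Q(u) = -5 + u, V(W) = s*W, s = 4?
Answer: 289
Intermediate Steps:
V(W) = 4*W
C = -11 (C = -4 - 7 = -11)
(C + (Q(3)*5 + V(1)))² = (-11 + ((-5 + 3)*5 + 4*1))² = (-11 + (-2*5 + 4))² = (-11 + (-10 + 4))² = (-11 - 6)² = (-17)² = 289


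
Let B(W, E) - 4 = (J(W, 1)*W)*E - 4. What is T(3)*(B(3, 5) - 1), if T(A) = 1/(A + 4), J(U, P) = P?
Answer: 2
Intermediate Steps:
B(W, E) = E*W (B(W, E) = 4 + ((1*W)*E - 4) = 4 + (W*E - 4) = 4 + (E*W - 4) = 4 + (-4 + E*W) = E*W)
T(A) = 1/(4 + A)
T(3)*(B(3, 5) - 1) = (5*3 - 1)/(4 + 3) = (15 - 1)/7 = (1/7)*14 = 2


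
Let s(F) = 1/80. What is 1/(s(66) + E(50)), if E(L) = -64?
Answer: -80/5119 ≈ -0.015628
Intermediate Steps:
s(F) = 1/80
1/(s(66) + E(50)) = 1/(1/80 - 64) = 1/(-5119/80) = -80/5119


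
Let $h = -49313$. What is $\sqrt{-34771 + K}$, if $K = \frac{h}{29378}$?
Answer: $\frac{i \sqrt{30011147340878}}{29378} \approx 186.47 i$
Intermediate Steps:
$K = - \frac{49313}{29378} \approx -1.6786$
$\sqrt{-34771 + K} = \sqrt{-34771 - \frac{49313}{29378}} = \sqrt{- \frac{1021551751}{29378}} = \frac{i \sqrt{30011147340878}}{29378}$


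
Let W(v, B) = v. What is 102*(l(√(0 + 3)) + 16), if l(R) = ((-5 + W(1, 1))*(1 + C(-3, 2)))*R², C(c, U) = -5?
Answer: 6528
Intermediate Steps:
l(R) = 16*R² (l(R) = ((-5 + 1)*(1 - 5))*R² = (-4*(-4))*R² = 16*R²)
102*(l(√(0 + 3)) + 16) = 102*(16*(√(0 + 3))² + 16) = 102*(16*(√3)² + 16) = 102*(16*3 + 16) = 102*(48 + 16) = 102*64 = 6528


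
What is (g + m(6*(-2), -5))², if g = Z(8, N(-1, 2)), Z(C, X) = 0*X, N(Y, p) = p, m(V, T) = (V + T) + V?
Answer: 841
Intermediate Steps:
m(V, T) = T + 2*V (m(V, T) = (T + V) + V = T + 2*V)
Z(C, X) = 0
g = 0
(g + m(6*(-2), -5))² = (0 + (-5 + 2*(6*(-2))))² = (0 + (-5 + 2*(-12)))² = (0 + (-5 - 24))² = (0 - 29)² = (-29)² = 841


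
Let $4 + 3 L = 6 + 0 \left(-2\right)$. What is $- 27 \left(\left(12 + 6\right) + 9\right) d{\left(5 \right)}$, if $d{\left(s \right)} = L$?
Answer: $-486$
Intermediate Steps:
$L = \frac{2}{3}$ ($L = - \frac{4}{3} + \frac{6 + 0 \left(-2\right)}{3} = - \frac{4}{3} + \frac{6 + 0}{3} = - \frac{4}{3} + \frac{1}{3} \cdot 6 = - \frac{4}{3} + 2 = \frac{2}{3} \approx 0.66667$)
$d{\left(s \right)} = \frac{2}{3}$
$- 27 \left(\left(12 + 6\right) + 9\right) d{\left(5 \right)} = - 27 \left(\left(12 + 6\right) + 9\right) \frac{2}{3} = - 27 \left(18 + 9\right) \frac{2}{3} = \left(-27\right) 27 \cdot \frac{2}{3} = \left(-729\right) \frac{2}{3} = -486$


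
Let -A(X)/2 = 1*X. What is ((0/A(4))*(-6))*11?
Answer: 0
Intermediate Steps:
A(X) = -2*X
((0/A(4))*(-6))*11 = ((0/((-2*4)))*(-6))*11 = ((0/(-8))*(-6))*11 = ((0*(-1/8))*(-6))*11 = (0*(-6))*11 = 0*11 = 0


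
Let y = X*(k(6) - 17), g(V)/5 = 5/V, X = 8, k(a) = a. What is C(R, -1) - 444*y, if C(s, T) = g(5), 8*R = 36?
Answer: 39077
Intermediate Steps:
R = 9/2 (R = (⅛)*36 = 9/2 ≈ 4.5000)
g(V) = 25/V (g(V) = 5*(5/V) = 25/V)
C(s, T) = 5 (C(s, T) = 25/5 = 25*(⅕) = 5)
y = -88 (y = 8*(6 - 17) = 8*(-11) = -88)
C(R, -1) - 444*y = 5 - 444*(-88) = 5 + 39072 = 39077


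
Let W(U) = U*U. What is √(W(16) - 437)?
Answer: I*√181 ≈ 13.454*I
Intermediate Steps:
W(U) = U²
√(W(16) - 437) = √(16² - 437) = √(256 - 437) = √(-181) = I*√181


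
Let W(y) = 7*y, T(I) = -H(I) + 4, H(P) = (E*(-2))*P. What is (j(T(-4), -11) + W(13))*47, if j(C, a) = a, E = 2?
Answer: 3760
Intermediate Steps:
H(P) = -4*P (H(P) = (2*(-2))*P = -4*P)
T(I) = 4 + 4*I (T(I) = -(-4)*I + 4 = 4*I + 4 = 4 + 4*I)
(j(T(-4), -11) + W(13))*47 = (-11 + 7*13)*47 = (-11 + 91)*47 = 80*47 = 3760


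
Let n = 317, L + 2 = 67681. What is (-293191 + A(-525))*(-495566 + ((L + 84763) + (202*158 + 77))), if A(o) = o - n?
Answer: 91482781323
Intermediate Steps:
L = 67679 (L = -2 + 67681 = 67679)
A(o) = -317 + o (A(o) = o - 1*317 = o - 317 = -317 + o)
(-293191 + A(-525))*(-495566 + ((L + 84763) + (202*158 + 77))) = (-293191 + (-317 - 525))*(-495566 + ((67679 + 84763) + (202*158 + 77))) = (-293191 - 842)*(-495566 + (152442 + (31916 + 77))) = -294033*(-495566 + (152442 + 31993)) = -294033*(-495566 + 184435) = -294033*(-311131) = 91482781323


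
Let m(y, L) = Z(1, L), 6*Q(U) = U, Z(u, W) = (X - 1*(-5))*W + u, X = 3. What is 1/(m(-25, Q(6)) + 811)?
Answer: 1/820 ≈ 0.0012195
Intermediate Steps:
Z(u, W) = u + 8*W (Z(u, W) = (3 - 1*(-5))*W + u = (3 + 5)*W + u = 8*W + u = u + 8*W)
Q(U) = U/6
m(y, L) = 1 + 8*L
1/(m(-25, Q(6)) + 811) = 1/((1 + 8*((⅙)*6)) + 811) = 1/((1 + 8*1) + 811) = 1/((1 + 8) + 811) = 1/(9 + 811) = 1/820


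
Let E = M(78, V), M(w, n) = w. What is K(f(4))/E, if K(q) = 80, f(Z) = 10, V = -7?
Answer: 40/39 ≈ 1.0256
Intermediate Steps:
E = 78
K(f(4))/E = 80/78 = 80*(1/78) = 40/39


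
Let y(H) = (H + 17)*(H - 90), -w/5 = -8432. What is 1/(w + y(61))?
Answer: 1/39898 ≈ 2.5064e-5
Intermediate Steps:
w = 42160 (w = -5*(-8432) = 42160)
y(H) = (-90 + H)*(17 + H) (y(H) = (17 + H)*(-90 + H) = (-90 + H)*(17 + H))
1/(w + y(61)) = 1/(42160 + (-1530 + 61² - 73*61)) = 1/(42160 + (-1530 + 3721 - 4453)) = 1/(42160 - 2262) = 1/39898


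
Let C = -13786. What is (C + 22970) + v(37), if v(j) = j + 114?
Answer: 9335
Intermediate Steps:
v(j) = 114 + j
(C + 22970) + v(37) = (-13786 + 22970) + (114 + 37) = 9184 + 151 = 9335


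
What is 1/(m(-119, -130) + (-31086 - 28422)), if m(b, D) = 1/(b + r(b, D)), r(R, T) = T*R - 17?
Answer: -15334/912495671 ≈ -1.6804e-5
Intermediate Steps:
r(R, T) = -17 + R*T (r(R, T) = R*T - 17 = -17 + R*T)
m(b, D) = 1/(-17 + b + D*b) (m(b, D) = 1/(b + (-17 + b*D)) = 1/(b + (-17 + D*b)) = 1/(-17 + b + D*b))
1/(m(-119, -130) + (-31086 - 28422)) = 1/(1/(-17 - 119 - 130*(-119)) + (-31086 - 28422)) = 1/(1/(-17 - 119 + 15470) - 59508) = 1/(1/15334 - 59508) = 1/(-912495671/15334) = -15334/912495671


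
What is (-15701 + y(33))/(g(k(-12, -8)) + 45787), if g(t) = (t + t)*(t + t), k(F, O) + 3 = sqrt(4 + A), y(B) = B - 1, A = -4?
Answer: -15669/45823 ≈ -0.34195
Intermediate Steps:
y(B) = -1 + B
k(F, O) = -3 (k(F, O) = -3 + sqrt(4 - 4) = -3 + sqrt(0) = -3 + 0 = -3)
g(t) = 4*t**2 (g(t) = (2*t)*(2*t) = 4*t**2)
(-15701 + y(33))/(g(k(-12, -8)) + 45787) = (-15701 + (-1 + 33))/(4*(-3)**2 + 45787) = (-15701 + 32)/(4*9 + 45787) = -15669/(36 + 45787) = -15669/45823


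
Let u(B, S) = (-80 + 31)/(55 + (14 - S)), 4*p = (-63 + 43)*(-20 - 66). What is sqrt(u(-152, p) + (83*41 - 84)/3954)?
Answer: sqrt(5503592370)/75126 ≈ 0.98749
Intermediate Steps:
p = 430 (p = ((-63 + 43)*(-20 - 66))/4 = (-20*(-86))/4 = (1/4)*1720 = 430)
u(B, S) = -49/(69 - S)
sqrt(u(-152, p) + (83*41 - 84)/3954) = sqrt(49/(-69 + 430) + (83*41 - 84)/3954) = sqrt(49/361 + (3403 - 84)*(1/3954)) = sqrt(49*(1/361) + 3319*(1/3954)) = sqrt(49/361 + 3319/3954) = sqrt(1391905/1427394) = sqrt(5503592370)/75126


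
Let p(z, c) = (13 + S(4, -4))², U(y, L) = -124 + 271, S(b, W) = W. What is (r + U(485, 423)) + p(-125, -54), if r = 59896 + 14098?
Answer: 74222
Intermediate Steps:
U(y, L) = 147
p(z, c) = 81 (p(z, c) = (13 - 4)² = 9² = 81)
r = 73994
(r + U(485, 423)) + p(-125, -54) = (73994 + 147) + 81 = 74141 + 81 = 74222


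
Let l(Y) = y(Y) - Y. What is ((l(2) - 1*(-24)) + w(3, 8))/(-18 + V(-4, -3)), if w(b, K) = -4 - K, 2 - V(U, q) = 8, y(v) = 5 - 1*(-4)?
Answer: -19/24 ≈ -0.79167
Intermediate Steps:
y(v) = 9 (y(v) = 5 + 4 = 9)
V(U, q) = -6 (V(U, q) = 2 - 1*8 = 2 - 8 = -6)
l(Y) = 9 - Y
((l(2) - 1*(-24)) + w(3, 8))/(-18 + V(-4, -3)) = (((9 - 1*2) - 1*(-24)) + (-4 - 1*8))/(-18 - 6) = (((9 - 2) + 24) + (-4 - 8))/(-24) = ((7 + 24) - 12)*(-1/24) = (31 - 12)*(-1/24) = 19*(-1/24) = -19/24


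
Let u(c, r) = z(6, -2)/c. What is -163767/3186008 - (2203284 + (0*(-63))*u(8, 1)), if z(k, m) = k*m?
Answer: -7019680614039/3186008 ≈ -2.2033e+6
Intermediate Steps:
u(c, r) = -12/c (u(c, r) = (6*(-2))/c = -12/c)
-163767/3186008 - (2203284 + (0*(-63))*u(8, 1)) = -163767/3186008 - (2203284 + (0*(-63))*(-12/8)) = -163767*1/3186008 - (2203284 + 0*(-12*⅛)) = -163767/3186008 - (2203284 + 0*(-3/2)) = -163767/3186008 - (2203284 + 0) = -163767/3186008 - 1*2203284 = -163767/3186008 - 2203284 = -7019680614039/3186008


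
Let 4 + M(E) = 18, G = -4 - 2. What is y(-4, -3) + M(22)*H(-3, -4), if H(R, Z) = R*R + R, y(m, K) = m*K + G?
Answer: 90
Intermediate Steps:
G = -6
M(E) = 14 (M(E) = -4 + 18 = 14)
y(m, K) = -6 + K*m (y(m, K) = m*K - 6 = K*m - 6 = -6 + K*m)
H(R, Z) = R + R² (H(R, Z) = R² + R = R + R²)
y(-4, -3) + M(22)*H(-3, -4) = (-6 - 3*(-4)) + 14*(-3*(1 - 3)) = (-6 + 12) + 14*(-3*(-2)) = 6 + 14*6 = 6 + 84 = 90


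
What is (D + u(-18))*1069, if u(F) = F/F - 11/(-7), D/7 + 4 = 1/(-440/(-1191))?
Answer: -21338309/3080 ≈ -6928.0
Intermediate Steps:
D = -3983/440 (D = -28 + 7/((-440/(-1191))) = -28 + 7/((-440*(-1/1191))) = -28 + 7/(440/1191) = -28 + 7*(1191/440) = -28 + 8337/440 = -3983/440 ≈ -9.0523)
u(F) = 18/7 (u(F) = 1 - 11*(-⅐) = 1 + 11/7 = 18/7)
(D + u(-18))*1069 = (-3983/440 + 18/7)*1069 = -19961/3080*1069 = -21338309/3080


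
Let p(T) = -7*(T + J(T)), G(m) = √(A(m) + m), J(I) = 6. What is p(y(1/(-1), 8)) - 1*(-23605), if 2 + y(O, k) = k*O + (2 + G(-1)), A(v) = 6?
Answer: 23619 - 7*√5 ≈ 23603.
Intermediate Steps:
G(m) = √(6 + m)
y(O, k) = √5 + O*k (y(O, k) = -2 + (k*O + (2 + √(6 - 1))) = -2 + (O*k + (2 + √5)) = -2 + (2 + √5 + O*k) = √5 + O*k)
p(T) = -42 - 7*T (p(T) = -7*(T + 6) = -7*(6 + T) = -42 - 7*T)
p(y(1/(-1), 8)) - 1*(-23605) = (-42 - 7*(√5 + 8/(-1))) - 1*(-23605) = (-42 - 7*(√5 - 1*8)) + 23605 = (-42 - 7*(√5 - 8)) + 23605 = (-42 - 7*(-8 + √5)) + 23605 = (-42 + (56 - 7*√5)) + 23605 = (14 - 7*√5) + 23605 = 23619 - 7*√5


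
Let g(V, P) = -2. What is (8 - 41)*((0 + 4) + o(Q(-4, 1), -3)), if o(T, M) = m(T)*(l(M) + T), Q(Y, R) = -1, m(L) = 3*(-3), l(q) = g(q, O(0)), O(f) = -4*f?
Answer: -1023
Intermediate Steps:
l(q) = -2
m(L) = -9
o(T, M) = 18 - 9*T (o(T, M) = -9*(-2 + T) = 18 - 9*T)
(8 - 41)*((0 + 4) + o(Q(-4, 1), -3)) = (8 - 41)*((0 + 4) + (18 - 9*(-1))) = -33*(4 + (18 + 9)) = -33*(4 + 27) = -33*31 = -1023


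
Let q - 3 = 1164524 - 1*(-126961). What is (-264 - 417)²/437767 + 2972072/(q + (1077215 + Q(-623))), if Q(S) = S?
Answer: 27264752183/11780309970 ≈ 2.3144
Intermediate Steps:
q = 1291488 (q = 3 + (1164524 - 1*(-126961)) = 3 + (1164524 + 126961) = 3 + 1291485 = 1291488)
(-264 - 417)²/437767 + 2972072/(q + (1077215 + Q(-623))) = (-264 - 417)²/437767 + 2972072/(1291488 + (1077215 - 623)) = (-681)²*(1/437767) + 2972072/(1291488 + 1076592) = 463761*(1/437767) + 2972072/2368080 = 463761/437767 + 2972072*(1/2368080) = 463761/437767 + 371509/296010 = 27264752183/11780309970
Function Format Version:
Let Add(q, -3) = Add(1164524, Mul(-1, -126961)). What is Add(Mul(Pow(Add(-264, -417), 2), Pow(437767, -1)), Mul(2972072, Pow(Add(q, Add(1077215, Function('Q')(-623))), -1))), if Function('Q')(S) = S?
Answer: Rational(27264752183, 11780309970) ≈ 2.3144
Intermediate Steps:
q = 1291488 (q = Add(3, Add(1164524, Mul(-1, -126961))) = Add(3, Add(1164524, 126961)) = Add(3, 1291485) = 1291488)
Add(Mul(Pow(Add(-264, -417), 2), Pow(437767, -1)), Mul(2972072, Pow(Add(q, Add(1077215, Function('Q')(-623))), -1))) = Add(Mul(Pow(Add(-264, -417), 2), Pow(437767, -1)), Mul(2972072, Pow(Add(1291488, Add(1077215, -623)), -1))) = Add(Mul(Pow(-681, 2), Rational(1, 437767)), Mul(2972072, Pow(Add(1291488, 1076592), -1))) = Add(Mul(463761, Rational(1, 437767)), Mul(2972072, Pow(2368080, -1))) = Add(Rational(463761, 437767), Mul(2972072, Rational(1, 2368080))) = Add(Rational(463761, 437767), Rational(371509, 296010)) = Rational(27264752183, 11780309970)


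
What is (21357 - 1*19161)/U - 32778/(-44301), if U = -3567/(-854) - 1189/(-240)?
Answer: 3333479391378/13818116881 ≈ 241.24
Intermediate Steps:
U = 935743/102480 (U = -3567*(-1/854) - 1189*(-1/240) = 3567/854 + 1189/240 = 935743/102480 ≈ 9.1310)
(21357 - 1*19161)/U - 32778/(-44301) = (21357 - 1*19161)/(935743/102480) - 32778/(-44301) = (21357 - 19161)*(102480/935743) - 32778*(-1/44301) = 2196*(102480/935743) + 10926/14767 = 225046080/935743 + 10926/14767 = 3333479391378/13818116881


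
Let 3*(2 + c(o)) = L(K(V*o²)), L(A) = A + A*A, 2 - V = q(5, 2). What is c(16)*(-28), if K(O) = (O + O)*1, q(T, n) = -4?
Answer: -88109000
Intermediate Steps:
V = 6 (V = 2 - 1*(-4) = 2 + 4 = 6)
K(O) = 2*O (K(O) = (2*O)*1 = 2*O)
L(A) = A + A²
c(o) = -2 + 4*o²*(1 + 12*o²) (c(o) = -2 + ((2*(6*o²))*(1 + 2*(6*o²)))/3 = -2 + ((12*o²)*(1 + 12*o²))/3 = -2 + (12*o²*(1 + 12*o²))/3 = -2 + 4*o²*(1 + 12*o²))
c(16)*(-28) = (-2 + 4*16² + 48*16⁴)*(-28) = (-2 + 4*256 + 48*65536)*(-28) = (-2 + 1024 + 3145728)*(-28) = 3146750*(-28) = -88109000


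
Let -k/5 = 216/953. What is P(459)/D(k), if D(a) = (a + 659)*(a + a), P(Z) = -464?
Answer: 26338061/84637845 ≈ 0.31119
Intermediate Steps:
k = -1080/953 ≈ -1.1333
D(a) = 2*a*(659 + a) (D(a) = (659 + a)*(2*a) = 2*a*(659 + a))
P(459)/D(k) = -464*(-953/(2160*(659 - 1080/953))) = -464/(2*(-1080/953)*(626947/953)) = -464/(-1354205520/908209) = -464*(-908209/1354205520) = 26338061/84637845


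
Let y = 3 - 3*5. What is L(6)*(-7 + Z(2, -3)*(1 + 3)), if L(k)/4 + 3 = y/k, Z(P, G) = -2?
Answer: 300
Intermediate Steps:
y = -12 (y = 3 - 15 = -12)
L(k) = -12 - 48/k (L(k) = -12 + 4*(-12/k) = -12 - 48/k)
L(6)*(-7 + Z(2, -3)*(1 + 3)) = (-12 - 48/6)*(-7 - 2*(1 + 3)) = (-12 - 48*1/6)*(-7 - 2*4) = (-12 - 8)*(-7 - 8) = -20*(-15) = 300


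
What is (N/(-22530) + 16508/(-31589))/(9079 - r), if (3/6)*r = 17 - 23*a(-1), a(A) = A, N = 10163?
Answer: -692964247/6404589829830 ≈ -0.00010820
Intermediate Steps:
r = 80 (r = 2*(17 - 23*(-1)) = 2*(17 + 23) = 2*40 = 80)
(N/(-22530) + 16508/(-31589))/(9079 - r) = (10163/(-22530) + 16508/(-31589))/(9079 - 1*80) = (10163*(-1/22530) + 16508*(-1/31589))/(9079 - 80) = (-10163/22530 - 16508/31589)/8999 = -692964247/711700170*1/8999 = -692964247/6404589829830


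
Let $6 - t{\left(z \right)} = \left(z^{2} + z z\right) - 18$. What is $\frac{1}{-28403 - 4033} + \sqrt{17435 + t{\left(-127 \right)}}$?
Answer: $- \frac{1}{32436} + i \sqrt{14799} \approx -3.083 \cdot 10^{-5} + 121.65 i$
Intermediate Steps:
$t{\left(z \right)} = 24 - 2 z^{2}$ ($t{\left(z \right)} = 6 - \left(\left(z^{2} + z z\right) - 18\right) = 6 - \left(\left(z^{2} + z^{2}\right) - 18\right) = 6 - \left(2 z^{2} - 18\right) = 6 - \left(-18 + 2 z^{2}\right) = 24 - 2 z^{2}$)
$\frac{1}{-28403 - 4033} + \sqrt{17435 + t{\left(-127 \right)}} = \frac{1}{-28403 - 4033} + \sqrt{17435 + \left(24 - 2 \left(-127\right)^{2}\right)} = \frac{1}{-32436} + \sqrt{17435 + \left(24 - 32258\right)} = - \frac{1}{32436} + \sqrt{17435 + \left(24 - 32258\right)} = - \frac{1}{32436} + \sqrt{17435 - 32234} = - \frac{1}{32436} + \sqrt{-14799} = - \frac{1}{32436} + i \sqrt{14799}$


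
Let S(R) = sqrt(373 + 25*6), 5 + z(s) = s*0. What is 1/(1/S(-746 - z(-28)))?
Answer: sqrt(523) ≈ 22.869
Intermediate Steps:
z(s) = -5 (z(s) = -5 + s*0 = -5 + 0 = -5)
S(R) = sqrt(523) (S(R) = sqrt(373 + 150) = sqrt(523))
1/(1/S(-746 - z(-28))) = 1/(1/(sqrt(523))) = 1/(sqrt(523)/523) = sqrt(523)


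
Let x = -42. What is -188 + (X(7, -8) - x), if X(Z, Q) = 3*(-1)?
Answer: -149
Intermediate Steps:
X(Z, Q) = -3
-188 + (X(7, -8) - x) = -188 + (-3 - 1*(-42)) = -188 + (-3 + 42) = -188 + 39 = -149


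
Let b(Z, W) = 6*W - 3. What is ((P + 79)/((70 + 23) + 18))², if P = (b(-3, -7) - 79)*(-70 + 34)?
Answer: 20638849/12321 ≈ 1675.1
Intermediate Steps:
b(Z, W) = -3 + 6*W
P = 4464 (P = ((-3 + 6*(-7)) - 79)*(-70 + 34) = ((-3 - 42) - 79)*(-36) = (-45 - 79)*(-36) = -124*(-36) = 4464)
((P + 79)/((70 + 23) + 18))² = ((4464 + 79)/((70 + 23) + 18))² = (4543/(93 + 18))² = (4543/111)² = 20638849/12321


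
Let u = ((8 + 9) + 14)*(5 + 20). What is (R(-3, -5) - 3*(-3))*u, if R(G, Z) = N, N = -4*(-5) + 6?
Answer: 27125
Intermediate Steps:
N = 26 (N = 20 + 6 = 26)
R(G, Z) = 26
u = 775 (u = (17 + 14)*25 = 31*25 = 775)
(R(-3, -5) - 3*(-3))*u = (26 - 3*(-3))*775 = (26 + 9)*775 = 35*775 = 27125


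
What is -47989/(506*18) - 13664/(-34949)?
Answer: -1552715849/318315492 ≈ -4.8779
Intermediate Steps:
-47989/(506*18) - 13664/(-34949) = -47989/9108 - 13664*(-1/34949) = -47989*1/9108 + 13664/34949 = -47989/9108 + 13664/34949 = -1552715849/318315492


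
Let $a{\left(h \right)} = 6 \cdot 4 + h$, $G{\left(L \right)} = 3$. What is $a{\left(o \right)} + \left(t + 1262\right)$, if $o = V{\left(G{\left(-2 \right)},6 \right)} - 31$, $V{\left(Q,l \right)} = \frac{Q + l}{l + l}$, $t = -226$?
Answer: $\frac{4119}{4} \approx 1029.8$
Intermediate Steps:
$V{\left(Q,l \right)} = \frac{Q + l}{2 l}$
$o = - \frac{121}{4}$ ($o = \frac{3 + 6}{2 \cdot 6} - 31 = \frac{1}{2} \cdot \frac{1}{6} \cdot 9 - 31 = \frac{3}{4} - 31 = - \frac{121}{4} \approx -30.25$)
$a{\left(h \right)} = 24 + h$
$a{\left(o \right)} + \left(t + 1262\right) = \left(24 - \frac{121}{4}\right) + \left(-226 + 1262\right) = - \frac{25}{4} + 1036 = \frac{4119}{4}$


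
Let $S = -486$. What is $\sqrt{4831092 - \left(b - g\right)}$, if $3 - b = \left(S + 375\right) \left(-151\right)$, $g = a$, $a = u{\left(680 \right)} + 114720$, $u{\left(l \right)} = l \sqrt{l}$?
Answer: $\sqrt{4962570 + 1360 \sqrt{170}} \approx 2231.7$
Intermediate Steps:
$u{\left(l \right)} = l^{\frac{3}{2}}$
$a = 114720 + 1360 \sqrt{170}$ ($a = 680^{\frac{3}{2}} + 114720 = 1360 \sqrt{170} + 114720 = 114720 + 1360 \sqrt{170} \approx 1.3245 \cdot 10^{5}$)
$g = 114720 + 1360 \sqrt{170} \approx 1.3245 \cdot 10^{5}$
$b = -16758$ ($b = 3 - \left(-486 + 375\right) \left(-151\right) = 3 - \left(-111\right) \left(-151\right) = 3 - 16761 = -16758$)
$\sqrt{4831092 - \left(b - g\right)} = \sqrt{4831092 + \left(\left(114720 + 1360 \sqrt{170}\right) - -16758\right)} = \sqrt{4831092 + \left(\left(114720 + 1360 \sqrt{170}\right) + 16758\right)} = \sqrt{4831092 + \left(131478 + 1360 \sqrt{170}\right)} = \sqrt{4962570 + 1360 \sqrt{170}}$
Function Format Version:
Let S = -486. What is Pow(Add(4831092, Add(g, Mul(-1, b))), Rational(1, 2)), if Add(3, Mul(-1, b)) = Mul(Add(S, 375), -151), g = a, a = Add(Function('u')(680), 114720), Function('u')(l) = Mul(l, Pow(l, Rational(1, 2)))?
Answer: Pow(Add(4962570, Mul(1360, Pow(170, Rational(1, 2)))), Rational(1, 2)) ≈ 2231.7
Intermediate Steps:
Function('u')(l) = Pow(l, Rational(3, 2))
a = Add(114720, Mul(1360, Pow(170, Rational(1, 2)))) (a = Add(Pow(680, Rational(3, 2)), 114720) = Add(Mul(1360, Pow(170, Rational(1, 2))), 114720) = Add(114720, Mul(1360, Pow(170, Rational(1, 2)))) ≈ 1.3245e+5)
g = Add(114720, Mul(1360, Pow(170, Rational(1, 2)))) ≈ 1.3245e+5
b = -16758 (b = Add(3, Mul(-1, Mul(Add(-486, 375), -151))) = Add(3, Mul(-1, Mul(-111, -151))) = Add(3, Mul(-1, 16761)) = Add(3, -16761) = -16758)
Pow(Add(4831092, Add(g, Mul(-1, b))), Rational(1, 2)) = Pow(Add(4831092, Add(Add(114720, Mul(1360, Pow(170, Rational(1, 2)))), Mul(-1, -16758))), Rational(1, 2)) = Pow(Add(4831092, Add(Add(114720, Mul(1360, Pow(170, Rational(1, 2)))), 16758)), Rational(1, 2)) = Pow(Add(4831092, Add(131478, Mul(1360, Pow(170, Rational(1, 2))))), Rational(1, 2)) = Pow(Add(4962570, Mul(1360, Pow(170, Rational(1, 2)))), Rational(1, 2))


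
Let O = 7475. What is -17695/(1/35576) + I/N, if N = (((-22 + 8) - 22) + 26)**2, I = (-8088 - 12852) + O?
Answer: -12590349093/20 ≈ -6.2952e+8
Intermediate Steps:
I = -13465 (I = (-8088 - 12852) + 7475 = -20940 + 7475 = -13465)
N = 100 (N = ((-14 - 22) + 26)**2 = (-36 + 26)**2 = (-10)**2 = 100)
-17695/(1/35576) + I/N = -17695/(1/35576) - 13465/100 = -17695/1/35576 - 13465*1/100 = -17695*35576 - 2693/20 = -629517320 - 2693/20 = -12590349093/20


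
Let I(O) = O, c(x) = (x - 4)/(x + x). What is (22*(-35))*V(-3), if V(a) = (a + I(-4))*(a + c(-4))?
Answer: -10780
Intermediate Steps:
c(x) = (-4 + x)/(2*x) (c(x) = (-4 + x)/((2*x)) = (-4 + x)*(1/(2*x)) = (-4 + x)/(2*x))
V(a) = (1 + a)*(-4 + a) (V(a) = (a - 4)*(a + (½)*(-4 - 4)/(-4)) = (-4 + a)*(a + (½)*(-¼)*(-8)) = (-4 + a)*(a + 1) = (-4 + a)*(1 + a) = (1 + a)*(-4 + a))
(22*(-35))*V(-3) = (22*(-35))*(-4 + (-3)² - 3*(-3)) = -770*(-4 + 9 + 9) = -770*14 = -10780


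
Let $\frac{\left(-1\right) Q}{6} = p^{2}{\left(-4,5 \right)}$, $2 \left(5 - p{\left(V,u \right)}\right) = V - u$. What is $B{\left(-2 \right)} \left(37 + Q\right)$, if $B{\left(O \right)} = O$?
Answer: $1009$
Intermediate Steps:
$p{\left(V,u \right)} = 5 + \frac{u}{2} - \frac{V}{2}$ ($p{\left(V,u \right)} = 5 - \frac{V - u}{2} = 5 - \left(\frac{V}{2} - \frac{u}{2}\right) = 5 + \frac{u}{2} - \frac{V}{2}$)
$Q = - \frac{1083}{2}$ ($Q = - 6 \left(5 + \frac{1}{2} \cdot 5 - -2\right)^{2} = - 6 \left(5 + \frac{5}{2} + 2\right)^{2} = - 6 \left(\frac{19}{2}\right)^{2} = \left(-6\right) \frac{361}{4} = - \frac{1083}{2} \approx -541.5$)
$B{\left(-2 \right)} \left(37 + Q\right) = - 2 \left(37 - \frac{1083}{2}\right) = \left(-2\right) \left(- \frac{1009}{2}\right) = 1009$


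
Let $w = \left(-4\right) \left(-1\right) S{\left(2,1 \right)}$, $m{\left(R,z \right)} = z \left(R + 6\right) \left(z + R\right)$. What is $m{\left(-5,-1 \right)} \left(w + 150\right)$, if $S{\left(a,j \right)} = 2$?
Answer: $948$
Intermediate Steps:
$m{\left(R,z \right)} = z \left(6 + R\right) \left(R + z\right)$
$w = 8$ ($w = \left(-4\right) \left(-1\right) 2 = 4 \cdot 2 = 8$)
$m{\left(-5,-1 \right)} \left(w + 150\right) = - (\left(-5\right)^{2} + 6 \left(-5\right) + 6 \left(-1\right) - -5) \left(8 + 150\right) = - (25 - 30 - 6 + 5) 158 = \left(-1\right) \left(-6\right) 158 = 6 \cdot 158 = 948$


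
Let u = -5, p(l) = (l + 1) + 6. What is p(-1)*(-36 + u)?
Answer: -246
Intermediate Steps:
p(l) = 7 + l (p(l) = (1 + l) + 6 = 7 + l)
p(-1)*(-36 + u) = (7 - 1)*(-36 - 5) = 6*(-41) = -246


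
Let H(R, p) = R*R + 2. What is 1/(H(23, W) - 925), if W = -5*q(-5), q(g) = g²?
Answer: -1/394 ≈ -0.0025381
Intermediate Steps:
W = -125 (W = -5*(-5)² = -5*25 = -125)
H(R, p) = 2 + R² (H(R, p) = R² + 2 = 2 + R²)
1/(H(23, W) - 925) = 1/((2 + 23²) - 925) = 1/((2 + 529) - 925) = 1/(531 - 925) = 1/(-394) = -1/394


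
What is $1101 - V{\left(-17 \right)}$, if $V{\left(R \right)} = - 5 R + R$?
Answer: $1033$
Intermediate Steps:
$V{\left(R \right)} = - 4 R$
$1101 - V{\left(-17 \right)} = 1101 - \left(-4\right) \left(-17\right) = 1101 - 68 = 1033$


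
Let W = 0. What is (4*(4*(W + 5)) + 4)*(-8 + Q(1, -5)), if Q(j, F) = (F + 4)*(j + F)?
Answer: -336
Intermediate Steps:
Q(j, F) = (4 + F)*(F + j)
(4*(4*(W + 5)) + 4)*(-8 + Q(1, -5)) = (4*(4*(0 + 5)) + 4)*(-8 + ((-5)² + 4*(-5) + 4*1 - 5*1)) = (4*(4*5) + 4)*(-8 + (25 - 20 + 4 - 5)) = (4*20 + 4)*(-8 + 4) = (80 + 4)*(-4) = 84*(-4) = -336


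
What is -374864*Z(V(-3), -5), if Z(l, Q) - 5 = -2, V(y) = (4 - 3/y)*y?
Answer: -1124592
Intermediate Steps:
V(y) = y*(4 - 3/y)
Z(l, Q) = 3 (Z(l, Q) = 5 - 2 = 3)
-374864*Z(V(-3), -5) = -374864*3 = -1124592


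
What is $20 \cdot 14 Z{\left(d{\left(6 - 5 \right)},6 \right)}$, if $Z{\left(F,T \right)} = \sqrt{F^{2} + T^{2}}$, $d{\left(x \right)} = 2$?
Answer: $560 \sqrt{10} \approx 1770.9$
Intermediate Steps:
$20 \cdot 14 Z{\left(d{\left(6 - 5 \right)},6 \right)} = 20 \cdot 14 \sqrt{2^{2} + 6^{2}} = 280 \sqrt{4 + 36} = 280 \sqrt{40} = 280 \cdot 2 \sqrt{10} = 560 \sqrt{10}$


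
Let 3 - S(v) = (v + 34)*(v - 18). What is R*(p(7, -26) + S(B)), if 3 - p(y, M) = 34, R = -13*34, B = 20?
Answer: 60112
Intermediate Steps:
R = -442
p(y, M) = -31 (p(y, M) = 3 - 1*34 = 3 - 34 = -31)
S(v) = 3 - (-18 + v)*(34 + v) (S(v) = 3 - (v + 34)*(v - 18) = 3 - (34 + v)*(-18 + v) = 3 - (-18 + v)*(34 + v))
R*(p(7, -26) + S(B)) = -442*(-31 + (615 - 1*20² - 16*20)) = -442*(-31 + (615 - 1*400 - 320)) = -442*(-31 + (615 - 400 - 320)) = -442*(-31 - 105) = -442*(-136) = 60112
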